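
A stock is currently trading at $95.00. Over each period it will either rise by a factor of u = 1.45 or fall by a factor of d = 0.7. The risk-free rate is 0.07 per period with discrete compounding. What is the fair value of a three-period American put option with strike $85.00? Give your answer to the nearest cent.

Risk-neutral probability p = (1 + 0.07 − 0.7)/(1.45 − 0.7) = 0.3700/0.7500 = 0.4933
Terminal stock prices: S_uuu = 289.6, S_uud = 139.8, S_udd = 67.5, S_ddd = 32.58
Terminal payoffs (K − S): max(-204.6, 0) = 0, max(-54.82, 0) = 0, max(17.5, 0) = 17.5, max(52.42, 0) = 52.42
Node uu (S = 199.7): continuation = 1/1.07·[0.4933·0.0000 + 0.5067·0.0000] = 0.0000; exercise value = 0.0000 ≤ continuation, so V_uu = 0.0000
Node ud (S = 96.42): continuation = 1/1.07·[0.4933·0.0000 + 0.5067·17.5025] = 8.2878; exercise value = 0.0000 ≤ continuation, so V_ud = 8.2878
Node dd (S = 46.55): continuation = 1/1.07·[0.4933·17.5025 + 0.5067·52.4150] = 32.8893; exercise value = 38.4500 > continuation, so V_dd = 38.4500 (exercise)
Node u (S = 137.8): continuation = 1/1.07·[0.4933·0.0000 + 0.5067·8.2878] = 3.9244; exercise value = 0.0000 ≤ continuation, so V_u = 3.9244
Node d (S = 66.5): continuation = 1/1.07·[0.4933·8.2878 + 0.5067·38.4500] = 22.0280; exercise value = 18.5000 ≤ continuation, so V_d = 22.0280
Node 0 (S = 95): continuation = 1/1.07·[0.4933·3.9244 + 0.5067·22.0280] = 12.2401; exercise value = 0.0000 ≤ continuation, so V_0 = 12.2401

$12.24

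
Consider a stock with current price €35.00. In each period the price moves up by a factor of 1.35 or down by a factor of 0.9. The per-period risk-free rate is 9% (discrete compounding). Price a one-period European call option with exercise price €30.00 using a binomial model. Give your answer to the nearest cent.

€7.48

Risk-neutral probability p = (1 + 0.09 − 0.9)/(1.35 − 0.9) = 0.1900/0.4500 = 0.4222
Terminal stock prices: S_u = 47.25, S_d = 31.5
Terminal payoffs (S − K): max(17.25, 0) = 17.25, max(1.5, 0) = 1.5
Node 0 (S = 35): V_0 = 1/1.09·[0.4222·17.2500 + 0.5778·1.5000] = 7.4771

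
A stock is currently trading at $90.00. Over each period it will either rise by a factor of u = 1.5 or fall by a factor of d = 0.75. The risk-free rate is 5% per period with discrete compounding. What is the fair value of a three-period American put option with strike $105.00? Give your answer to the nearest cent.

Risk-neutral probability p = (1 + 0.05 − 0.75)/(1.5 − 0.75) = 0.3000/0.7500 = 0.4000
Terminal stock prices: S_uuu = 303.8, S_uud = 151.9, S_udd = 75.94, S_ddd = 37.97
Terminal payoffs (K − S): max(-198.8, 0) = 0, max(-46.88, 0) = 0, max(29.06, 0) = 29.06, max(67.03, 0) = 67.03
Node uu (S = 202.5): continuation = 1/1.05·[0.4000·0.0000 + 0.6000·0.0000] = 0.0000; exercise value = 0.0000 ≤ continuation, so V_uu = 0.0000
Node ud (S = 101.2): continuation = 1/1.05·[0.4000·0.0000 + 0.6000·29.0625] = 16.6071; exercise value = 3.7500 ≤ continuation, so V_ud = 16.6071
Node dd (S = 50.62): continuation = 1/1.05·[0.4000·29.0625 + 0.6000·67.0312] = 49.3750; exercise value = 54.3750 > continuation, so V_dd = 54.3750 (exercise)
Node u (S = 135): continuation = 1/1.05·[0.4000·0.0000 + 0.6000·16.6071] = 9.4898; exercise value = 0.0000 ≤ continuation, so V_u = 9.4898
Node d (S = 67.5): continuation = 1/1.05·[0.4000·16.6071 + 0.6000·54.3750] = 37.3980; exercise value = 37.5000 > continuation, so V_d = 37.5000 (exercise)
Node 0 (S = 90): continuation = 1/1.05·[0.4000·9.4898 + 0.6000·37.5000] = 25.0437; exercise value = 15.0000 ≤ continuation, so V_0 = 25.0437

$25.04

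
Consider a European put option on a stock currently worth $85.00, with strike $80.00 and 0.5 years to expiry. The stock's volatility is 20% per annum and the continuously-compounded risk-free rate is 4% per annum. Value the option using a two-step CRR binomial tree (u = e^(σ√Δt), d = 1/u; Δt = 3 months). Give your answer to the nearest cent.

$2.30

CRR parameters: u = e^(σ√Δt) = e^(0.2·√0.25) = 1.1052, d = 1/u = 0.9048
Per-period rate: rΔt = 0.04·0.25 = 0.01, so R = e^0.01 = 1.0101
Risk-neutral probability p = (e^0.01 − 0.9048)/(1.1052 − 0.9048) = 0.1052/0.2003 = 0.5252
Terminal stock prices: S_uu = 103.8, S_ud = 85, S_dd = 69.59
Terminal payoffs (K − S): max(-23.82, 0) = 0, max(-5, 0) = 0, max(10.41, 0) = 10.41
Node u (S = 93.94): V_u = e^(−0.01)·[0.5252·0.0000 + 0.4748·0.0000] = 0.0000
Node d (S = 76.91): V_d = e^(−0.01)·[0.5252·0.0000 + 0.4748·10.4079] = 4.8926
Node 0 (S = 85): V_0 = e^(−0.01)·[0.5252·0.0000 + 0.4748·4.8926] = 2.3000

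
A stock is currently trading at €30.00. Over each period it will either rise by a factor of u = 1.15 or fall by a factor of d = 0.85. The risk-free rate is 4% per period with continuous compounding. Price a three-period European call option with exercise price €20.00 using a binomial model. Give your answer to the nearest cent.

Risk-neutral probability p = (e^0.04 − 0.85)/(1.15 − 0.85) = 0.1908/0.3000 = 0.6360
Terminal stock prices: S_uuu = 45.63, S_uud = 33.72, S_udd = 24.93, S_ddd = 18.42
Terminal payoffs (S − K): max(25.63, 0) = 25.63, max(13.72, 0) = 13.72, max(4.926, 0) = 4.926, max(-1.576, 0) = 0
Node uu (S = 39.67): V_uu = e^(−0.04)·[0.6360·25.6262 + 0.3640·13.7237] = 20.4592
Node ud (S = 29.32): V_ud = e^(−0.04)·[0.6360·13.7237 + 0.3640·4.9262] = 10.1092
Node dd (S = 21.67): V_dd = e^(−0.04)·[0.6360·4.9262 + 0.3640·0.0000] = 3.0104
Node u (S = 34.5): V_u = e^(−0.04)·[0.6360·20.4592 + 0.3640·10.1092] = 16.0377
Node d (S = 25.5): V_d = e^(−0.04)·[0.6360·10.1092 + 0.3640·3.0104] = 7.2304
Node 0 (S = 30): V_0 = e^(−0.04)·[0.6360·16.0377 + 0.3640·7.2304] = 12.3290

€12.33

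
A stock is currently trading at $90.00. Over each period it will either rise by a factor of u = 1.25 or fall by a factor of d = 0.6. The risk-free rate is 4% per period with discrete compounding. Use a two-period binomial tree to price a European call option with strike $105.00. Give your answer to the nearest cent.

Risk-neutral probability p = (1 + 0.04 − 0.6)/(1.25 − 0.6) = 0.4400/0.6500 = 0.6769
Terminal stock prices: S_uu = 140.6, S_ud = 67.5, S_dd = 32.4
Terminal payoffs (S − K): max(35.62, 0) = 35.62, max(-37.5, 0) = 0, max(-72.6, 0) = 0
Node u (S = 112.5): V_u = 1/1.04·[0.6769·35.6250 + 0.3231·0.0000] = 23.1879
Node d (S = 54): V_d = 1/1.04·[0.6769·0.0000 + 0.3231·0.0000] = 0.0000
Node 0 (S = 90): V_0 = 1/1.04·[0.6769·23.1879 + 0.3231·0.0000] = 15.0927

$15.09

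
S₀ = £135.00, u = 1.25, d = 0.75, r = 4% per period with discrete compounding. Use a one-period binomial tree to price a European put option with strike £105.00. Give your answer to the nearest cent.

£1.51

Risk-neutral probability p = (1 + 0.04 − 0.75)/(1.25 − 0.75) = 0.2900/0.5000 = 0.5800
Terminal stock prices: S_u = 168.8, S_d = 101.2
Terminal payoffs (K − S): max(-63.75, 0) = 0, max(3.75, 0) = 3.75
Node 0 (S = 135): V_0 = 1/1.04·[0.5800·0.0000 + 0.4200·3.7500] = 1.5144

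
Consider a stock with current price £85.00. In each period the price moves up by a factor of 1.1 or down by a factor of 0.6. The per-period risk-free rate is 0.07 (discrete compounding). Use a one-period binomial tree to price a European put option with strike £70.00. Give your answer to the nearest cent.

£1.07

Risk-neutral probability p = (1 + 0.07 − 0.6)/(1.1 − 0.6) = 0.4700/0.5000 = 0.9400
Terminal stock prices: S_u = 93.5, S_d = 51
Terminal payoffs (K − S): max(-23.5, 0) = 0, max(19, 0) = 19
Node 0 (S = 85): V_0 = 1/1.07·[0.9400·0.0000 + 0.0600·19.0000] = 1.0654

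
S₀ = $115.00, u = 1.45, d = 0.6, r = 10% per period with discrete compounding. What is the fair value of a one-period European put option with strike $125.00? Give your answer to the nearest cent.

$20.96

Risk-neutral probability p = (1 + 0.1 − 0.6)/(1.45 − 0.6) = 0.5000/0.8500 = 0.5882
Terminal stock prices: S_u = 166.8, S_d = 69
Terminal payoffs (K − S): max(-41.75, 0) = 0, max(56, 0) = 56
Node 0 (S = 115): V_0 = 1/1.1·[0.5882·0.0000 + 0.4118·56.0000] = 20.9626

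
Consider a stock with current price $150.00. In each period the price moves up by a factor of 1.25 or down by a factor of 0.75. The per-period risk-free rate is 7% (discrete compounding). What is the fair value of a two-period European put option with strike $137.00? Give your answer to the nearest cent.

Risk-neutral probability p = (1 + 0.07 − 0.75)/(1.25 − 0.75) = 0.3200/0.5000 = 0.6400
Terminal stock prices: S_uu = 234.4, S_ud = 140.6, S_dd = 84.38
Terminal payoffs (K − S): max(-97.38, 0) = 0, max(-3.625, 0) = 0, max(52.62, 0) = 52.62
Node u (S = 187.5): V_u = 1/1.07·[0.6400·0.0000 + 0.3600·0.0000] = 0.0000
Node d (S = 112.5): V_d = 1/1.07·[0.6400·0.0000 + 0.3600·52.6250] = 17.7056
Node 0 (S = 150): V_0 = 1/1.07·[0.6400·0.0000 + 0.3600·17.7056] = 5.9570

$5.96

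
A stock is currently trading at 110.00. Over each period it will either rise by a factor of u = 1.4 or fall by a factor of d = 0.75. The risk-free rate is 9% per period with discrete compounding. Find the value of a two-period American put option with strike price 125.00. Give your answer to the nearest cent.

Risk-neutral probability p = (1 + 0.09 − 0.75)/(1.4 − 0.75) = 0.3400/0.6500 = 0.5231
Terminal stock prices: S_uu = 215.6, S_ud = 115.5, S_dd = 61.88
Terminal payoffs (K − S): max(-90.6, 0) = 0, max(9.5, 0) = 9.5, max(63.12, 0) = 63.12
Node u (S = 154): continuation = 1/1.09·[0.5231·0.0000 + 0.4769·9.5000] = 4.1567; exercise value = 0.0000 ≤ continuation, so V_u = 4.1567
Node d (S = 82.5): continuation = 1/1.09·[0.5231·9.5000 + 0.4769·63.1250] = 32.1789; exercise value = 42.5000 > continuation, so V_d = 42.5000 (exercise)
Node 0 (S = 110): continuation = 1/1.09·[0.5231·4.1567 + 0.4769·42.5000] = 20.5904; exercise value = 15.0000 ≤ continuation, so V_0 = 20.5904

20.59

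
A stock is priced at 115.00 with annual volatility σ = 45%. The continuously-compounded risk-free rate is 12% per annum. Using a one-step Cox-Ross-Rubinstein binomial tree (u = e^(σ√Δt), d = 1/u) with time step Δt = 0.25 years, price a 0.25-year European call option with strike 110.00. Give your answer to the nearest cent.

CRR parameters: u = e^(σ√Δt) = e^(0.45·√0.25) = 1.2523, d = 1/u = 0.7985
Per-period rate: rΔt = 0.12·0.25 = 0.03, so R = e^0.03 = 1.0305
Risk-neutral probability p = (e^0.03 − 0.7985)/(1.2523 − 0.7985) = 0.2319/0.4538 = 0.5111
Terminal stock prices: S_u = 144, S_d = 91.83
Terminal payoffs (S − K): max(34.02, 0) = 34.02, max(-18.17, 0) = 0
Node 0 (S = 115): V_0 = e^(−0.03)·[0.5111·34.0171 + 0.4889·0.0000] = 16.8721

16.87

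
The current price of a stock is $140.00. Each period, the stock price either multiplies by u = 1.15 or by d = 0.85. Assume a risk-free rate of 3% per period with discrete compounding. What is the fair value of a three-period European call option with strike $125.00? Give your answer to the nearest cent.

Risk-neutral probability p = (1 + 0.03 − 0.85)/(1.15 − 0.85) = 0.1800/0.3000 = 0.6000
Terminal stock prices: S_uuu = 212.9, S_uud = 157.4, S_udd = 116.3, S_ddd = 85.98
Terminal payoffs (S − K): max(87.92, 0) = 87.92, max(32.38, 0) = 32.38, max(-8.678, 0) = 0, max(-39.02, 0) = 0
Node uu (S = 185.1): V_uu = 1/1.03·[0.6000·87.9225 + 0.4000·32.3775] = 63.7908
Node ud (S = 136.8): V_ud = 1/1.03·[0.6000·32.3775 + 0.4000·0.0000] = 18.8607
Node dd (S = 101.1): V_dd = 1/1.03·[0.6000·0.0000 + 0.4000·0.0000] = 0.0000
Node u (S = 161): V_u = 1/1.03·[0.6000·63.7908 + 0.4000·18.8607] = 44.4842
Node d (S = 119): V_d = 1/1.03·[0.6000·18.8607 + 0.4000·0.0000] = 10.9868
Node 0 (S = 140): V_0 = 1/1.03·[0.6000·44.4842 + 0.4000·10.9868] = 30.1799

$30.18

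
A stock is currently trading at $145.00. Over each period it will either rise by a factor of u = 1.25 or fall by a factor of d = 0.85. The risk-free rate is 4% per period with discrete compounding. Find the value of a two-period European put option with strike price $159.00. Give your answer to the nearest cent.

Risk-neutral probability p = (1 + 0.04 − 0.85)/(1.25 − 0.85) = 0.1900/0.4000 = 0.4750
Terminal stock prices: S_uu = 226.6, S_ud = 154.1, S_dd = 104.8
Terminal payoffs (K − S): max(-67.56, 0) = 0, max(4.938, 0) = 4.938, max(54.24, 0) = 54.24
Node u (S = 181.2): V_u = 1/1.04·[0.4750·0.0000 + 0.5250·4.9375] = 2.4925
Node d (S = 123.2): V_d = 1/1.04·[0.4750·4.9375 + 0.5250·54.2375] = 29.6346
Node 0 (S = 145): V_0 = 1/1.04·[0.4750·2.4925 + 0.5250·29.6346] = 16.0982

$16.10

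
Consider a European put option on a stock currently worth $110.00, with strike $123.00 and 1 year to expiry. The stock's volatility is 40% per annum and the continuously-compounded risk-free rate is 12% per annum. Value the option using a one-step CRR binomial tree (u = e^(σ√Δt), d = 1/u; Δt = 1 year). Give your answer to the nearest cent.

CRR parameters: u = e^(σ√Δt) = e^(0.4·√1) = 1.4918, d = 1/u = 0.6703
Per-period rate: rΔt = 0.12·1 = 0.12, so R = e^0.12 = 1.1275
Risk-neutral probability p = (e^0.12 − 0.6703)/(1.4918 − 0.6703) = 0.4572/0.8215 = 0.5565
Terminal stock prices: S_u = 164.1, S_d = 73.74
Terminal payoffs (K − S): max(-41.1, 0) = 0, max(49.26, 0) = 49.26
Node 0 (S = 110): V_0 = e^(−0.12)·[0.5565·0.0000 + 0.4435·49.2648] = 19.3778

$19.38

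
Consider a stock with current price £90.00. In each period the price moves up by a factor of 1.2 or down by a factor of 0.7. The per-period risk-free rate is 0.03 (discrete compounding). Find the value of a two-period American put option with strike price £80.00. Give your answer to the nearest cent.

£6.54

Risk-neutral probability p = (1 + 0.03 − 0.7)/(1.2 − 0.7) = 0.3300/0.5000 = 0.6600
Terminal stock prices: S_uu = 129.6, S_ud = 75.6, S_dd = 44.1
Terminal payoffs (K − S): max(-49.6, 0) = 0, max(4.4, 0) = 4.4, max(35.9, 0) = 35.9
Node u (S = 108): continuation = 1/1.03·[0.6600·0.0000 + 0.3400·4.4000] = 1.4524; exercise value = 0.0000 ≤ continuation, so V_u = 1.4524
Node d (S = 63): continuation = 1/1.03·[0.6600·4.4000 + 0.3400·35.9000] = 14.6699; exercise value = 17.0000 > continuation, so V_d = 17.0000 (exercise)
Node 0 (S = 90): continuation = 1/1.03·[0.6600·1.4524 + 0.3400·17.0000] = 6.5423; exercise value = 0.0000 ≤ continuation, so V_0 = 6.5423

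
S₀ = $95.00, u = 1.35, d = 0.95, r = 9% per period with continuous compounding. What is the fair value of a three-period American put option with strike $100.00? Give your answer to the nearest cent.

Risk-neutral probability p = (e^0.09 − 0.95)/(1.35 − 0.95) = 0.1442/0.4000 = 0.3604
Terminal stock prices: S_uuu = 233.7, S_uud = 164.5, S_udd = 115.7, S_ddd = 81.45
Terminal payoffs (K − S): max(-133.7, 0) = 0, max(-64.48, 0) = 0, max(-15.75, 0) = 0, max(18.55, 0) = 18.55
Node uu (S = 173.1): continuation = e^(−0.09)·[0.3604·0.0000 + 0.6396·0.0000] = 0.0000; exercise value = 0.0000 ≤ continuation, so V_uu = 0.0000
Node ud (S = 121.8): continuation = e^(−0.09)·[0.3604·0.0000 + 0.6396·0.0000] = 0.0000; exercise value = 0.0000 ≤ continuation, so V_ud = 0.0000
Node dd (S = 85.74): continuation = e^(−0.09)·[0.3604·0.0000 + 0.6396·18.5494] = 10.8424; exercise value = 14.2625 > continuation, so V_dd = 14.2625 (exercise)
Node u (S = 128.2): continuation = e^(−0.09)·[0.3604·0.0000 + 0.6396·0.0000] = 0.0000; exercise value = 0.0000 ≤ continuation, so V_u = 0.0000
Node d (S = 90.25): continuation = e^(−0.09)·[0.3604·0.0000 + 0.6396·14.2625] = 8.3367; exercise value = 9.7500 > continuation, so V_d = 9.7500 (exercise)
Node 0 (S = 95): continuation = e^(−0.09)·[0.3604·0.0000 + 0.6396·9.7500] = 5.6990; exercise value = 5.0000 ≤ continuation, so V_0 = 5.6990

$5.70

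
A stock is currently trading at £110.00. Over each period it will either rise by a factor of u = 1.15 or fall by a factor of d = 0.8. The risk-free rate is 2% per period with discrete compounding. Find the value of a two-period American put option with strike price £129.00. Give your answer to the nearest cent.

Risk-neutral probability p = (1 + 0.02 − 0.8)/(1.15 − 0.8) = 0.2200/0.3500 = 0.6286
Terminal stock prices: S_uu = 145.5, S_ud = 101.2, S_dd = 70.4
Terminal payoffs (K − S): max(-16.47, 0) = 0, max(27.8, 0) = 27.8, max(58.6, 0) = 58.6
Node u (S = 126.5): continuation = 1/1.02·[0.6286·0.0000 + 0.3714·27.8000] = 10.1232; exercise value = 2.5000 ≤ continuation, so V_u = 10.1232
Node d (S = 88): continuation = 1/1.02·[0.6286·27.8000 + 0.3714·58.6000] = 38.4706; exercise value = 41.0000 > continuation, so V_d = 41.0000 (exercise)
Node 0 (S = 110): continuation = 1/1.02·[0.6286·10.1232 + 0.3714·41.0000] = 21.1684; exercise value = 19.0000 ≤ continuation, so V_0 = 21.1684

£21.17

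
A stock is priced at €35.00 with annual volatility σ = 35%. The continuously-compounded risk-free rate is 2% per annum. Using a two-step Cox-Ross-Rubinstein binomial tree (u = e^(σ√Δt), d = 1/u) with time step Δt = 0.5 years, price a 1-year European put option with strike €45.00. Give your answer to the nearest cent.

CRR parameters: u = e^(σ√Δt) = e^(0.35·√0.5) = 1.2808, d = 1/u = 0.7808
Per-period rate: rΔt = 0.02·0.5 = 0.01, so R = e^0.01 = 1.0101
Risk-neutral probability p = (e^0.01 − 0.7808)/(1.2808 − 0.7808) = 0.2293/0.5000 = 0.4585
Terminal stock prices: S_uu = 57.42, S_ud = 35, S_dd = 21.34
Terminal payoffs (K − S): max(-12.42, 0) = 0, max(10, 0) = 10, max(23.66, 0) = 23.66
Node u (S = 44.83): V_u = e^(−0.01)·[0.4585·0.0000 + 0.5415·10.0000] = 5.3607
Node d (S = 27.33): V_d = e^(−0.01)·[0.4585·10.0000 + 0.5415·23.6645] = 17.2256
Node 0 (S = 35): V_0 = e^(−0.01)·[0.4585·5.3607 + 0.5415·17.2256] = 11.6678

€11.67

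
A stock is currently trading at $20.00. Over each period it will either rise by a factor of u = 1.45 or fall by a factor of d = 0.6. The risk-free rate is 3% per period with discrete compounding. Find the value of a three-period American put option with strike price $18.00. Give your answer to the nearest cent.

$4.19

Risk-neutral probability p = (1 + 0.03 − 0.6)/(1.45 − 0.6) = 0.4300/0.8500 = 0.5059
Terminal stock prices: S_uuu = 60.97, S_uud = 25.23, S_udd = 10.44, S_ddd = 4.32
Terminal payoffs (K − S): max(-42.97, 0) = 0, max(-7.23, 0) = 0, max(7.56, 0) = 7.56, max(13.68, 0) = 13.68
Node uu (S = 42.05): continuation = 1/1.03·[0.5059·0.0000 + 0.4941·0.0000] = 0.0000; exercise value = 0.0000 ≤ continuation, so V_uu = 0.0000
Node ud (S = 17.4): continuation = 1/1.03·[0.5059·0.0000 + 0.4941·7.5600] = 3.6267; exercise value = 0.6000 ≤ continuation, so V_ud = 3.6267
Node dd (S = 7.2): continuation = 1/1.03·[0.5059·7.5600 + 0.4941·13.6800] = 10.2757; exercise value = 10.8000 > continuation, so V_dd = 10.8000 (exercise)
Node u (S = 29): continuation = 1/1.03·[0.5059·0.0000 + 0.4941·3.6267] = 1.7398; exercise value = 0.0000 ≤ continuation, so V_u = 1.7398
Node d (S = 12): continuation = 1/1.03·[0.5059·3.6267 + 0.4941·10.8000] = 6.9623; exercise value = 6.0000 ≤ continuation, so V_d = 6.9623
Node 0 (S = 20): continuation = 1/1.03·[0.5059·1.7398 + 0.4941·6.9623] = 4.1945; exercise value = 0.0000 ≤ continuation, so V_0 = 4.1945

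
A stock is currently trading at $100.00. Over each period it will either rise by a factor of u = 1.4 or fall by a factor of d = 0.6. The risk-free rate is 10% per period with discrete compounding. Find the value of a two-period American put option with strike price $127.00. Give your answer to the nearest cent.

$31.17

Risk-neutral probability p = (1 + 0.1 − 0.6)/(1.4 − 0.6) = 0.5000/0.8000 = 0.6250
Terminal stock prices: S_uu = 196, S_ud = 84, S_dd = 36
Terminal payoffs (K − S): max(-69, 0) = 0, max(43, 0) = 43, max(91, 0) = 91
Node u (S = 140): continuation = 1/1.1·[0.6250·0.0000 + 0.3750·43.0000] = 14.6591; exercise value = 0.0000 ≤ continuation, so V_u = 14.6591
Node d (S = 60): continuation = 1/1.1·[0.6250·43.0000 + 0.3750·91.0000] = 55.4545; exercise value = 67.0000 > continuation, so V_d = 67.0000 (exercise)
Node 0 (S = 100): continuation = 1/1.1·[0.6250·14.6591 + 0.3750·67.0000] = 31.1699; exercise value = 27.0000 ≤ continuation, so V_0 = 31.1699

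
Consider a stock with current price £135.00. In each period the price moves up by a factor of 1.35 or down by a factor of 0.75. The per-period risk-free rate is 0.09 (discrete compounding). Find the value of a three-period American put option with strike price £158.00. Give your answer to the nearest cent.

Risk-neutral probability p = (1 + 0.09 − 0.75)/(1.35 − 0.75) = 0.3400/0.6000 = 0.5667
Terminal stock prices: S_uuu = 332.2, S_uud = 184.5, S_udd = 102.5, S_ddd = 56.95
Terminal payoffs (K − S): max(-174.2, 0) = 0, max(-26.53, 0) = 0, max(55.48, 0) = 55.48, max(101, 0) = 101
Node uu (S = 246): continuation = 1/1.09·[0.5667·0.0000 + 0.4333·0.0000] = 0.0000; exercise value = 0.0000 ≤ continuation, so V_uu = 0.0000
Node ud (S = 136.7): continuation = 1/1.09·[0.5667·0.0000 + 0.4333·55.4844] = 22.0580; exercise value = 21.3125 ≤ continuation, so V_ud = 22.0580
Node dd (S = 75.94): continuation = 1/1.09·[0.5667·55.4844 + 0.4333·101.0469] = 69.0166; exercise value = 82.0625 > continuation, so V_dd = 82.0625 (exercise)
Node u (S = 182.2): continuation = 1/1.09·[0.5667·0.0000 + 0.4333·22.0580] = 8.7692; exercise value = 0.0000 ≤ continuation, so V_u = 8.7692
Node d (S = 101.2): continuation = 1/1.09·[0.5667·22.0580 + 0.4333·82.0625] = 44.0917; exercise value = 56.7500 > continuation, so V_d = 56.7500 (exercise)
Node 0 (S = 135): continuation = 1/1.09·[0.5667·8.7692 + 0.4333·56.7500] = 27.1201; exercise value = 23.0000 ≤ continuation, so V_0 = 27.1201

£27.12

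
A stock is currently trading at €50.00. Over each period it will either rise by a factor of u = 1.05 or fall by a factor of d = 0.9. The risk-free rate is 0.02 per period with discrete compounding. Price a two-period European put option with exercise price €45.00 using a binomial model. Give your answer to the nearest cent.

Risk-neutral probability p = (1 + 0.02 − 0.9)/(1.05 − 0.9) = 0.1200/0.1500 = 0.8000
Terminal stock prices: S_uu = 55.12, S_ud = 47.25, S_dd = 40.5
Terminal payoffs (K − S): max(-10.12, 0) = 0, max(-2.25, 0) = 0, max(4.5, 0) = 4.5
Node u (S = 52.5): V_u = 1/1.02·[0.8000·0.0000 + 0.2000·0.0000] = 0.0000
Node d (S = 45): V_d = 1/1.02·[0.8000·0.0000 + 0.2000·4.5000] = 0.8824
Node 0 (S = 50): V_0 = 1/1.02·[0.8000·0.0000 + 0.2000·0.8824] = 0.1730

€0.17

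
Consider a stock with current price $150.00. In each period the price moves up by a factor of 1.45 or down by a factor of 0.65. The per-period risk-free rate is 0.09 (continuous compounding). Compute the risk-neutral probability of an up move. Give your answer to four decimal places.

p = 0.5552

Risk-neutral probability p = (e^0.09 − 0.65)/(1.45 − 0.65) = 0.4442/0.8000 = 0.5552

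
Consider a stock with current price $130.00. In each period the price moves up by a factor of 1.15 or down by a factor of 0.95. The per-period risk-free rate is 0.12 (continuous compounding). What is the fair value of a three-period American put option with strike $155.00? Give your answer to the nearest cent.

Risk-neutral probability p = (e^0.12 − 0.95)/(1.15 − 0.95) = 0.1775/0.2000 = 0.8875
Terminal stock prices: S_uuu = 197.7, S_uud = 163.3, S_udd = 134.9, S_ddd = 111.5
Terminal payoffs (K − S): max(-42.71, 0) = 0, max(-8.329, 0) = 0, max(20.08, 0) = 20.08, max(43.54, 0) = 43.54
Node uu (S = 171.9): continuation = e^(−0.12)·[0.8875·0.0000 + 0.1125·0.0000] = 0.0000; exercise value = 0.0000 ≤ continuation, so V_uu = 0.0000
Node ud (S = 142): continuation = e^(−0.12)·[0.8875·0.0000 + 0.1125·20.0763] = 2.0035; exercise value = 12.9750 > continuation, so V_ud = 12.9750 (exercise)
Node dd (S = 117.3): continuation = e^(−0.12)·[0.8875·20.0763 + 0.1125·43.5413] = 20.1477; exercise value = 37.6750 > continuation, so V_dd = 37.6750 (exercise)
Node u (S = 149.5): continuation = e^(−0.12)·[0.8875·0.0000 + 0.1125·12.9750] = 1.2948; exercise value = 5.5000 > continuation, so V_u = 5.5000 (exercise)
Node d (S = 123.5): continuation = e^(−0.12)·[0.8875·12.9750 + 0.1125·37.6750] = 13.9727; exercise value = 31.5000 > continuation, so V_d = 31.5000 (exercise)
Node 0 (S = 130): continuation = e^(−0.12)·[0.8875·5.5000 + 0.1125·31.5000] = 7.4727; exercise value = 25.0000 > continuation, so V_0 = 25.0000 (exercise)

$25.00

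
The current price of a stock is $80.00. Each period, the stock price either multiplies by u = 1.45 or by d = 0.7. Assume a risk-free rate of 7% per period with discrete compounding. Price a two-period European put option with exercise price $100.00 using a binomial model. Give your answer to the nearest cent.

Risk-neutral probability p = (1 + 0.07 − 0.7)/(1.45 − 0.7) = 0.3700/0.7500 = 0.4933
Terminal stock prices: S_uu = 168.2, S_ud = 81.2, S_dd = 39.2
Terminal payoffs (K − S): max(-68.2, 0) = 0, max(18.8, 0) = 18.8, max(60.8, 0) = 60.8
Node u (S = 116): V_u = 1/1.07·[0.4933·0.0000 + 0.5067·18.8000] = 8.9022
Node d (S = 56): V_d = 1/1.07·[0.4933·18.8000 + 0.5067·60.8000] = 37.4579
Node 0 (S = 80): V_0 = 1/1.07·[0.4933·8.9022 + 0.5067·37.4579] = 21.8415

$21.84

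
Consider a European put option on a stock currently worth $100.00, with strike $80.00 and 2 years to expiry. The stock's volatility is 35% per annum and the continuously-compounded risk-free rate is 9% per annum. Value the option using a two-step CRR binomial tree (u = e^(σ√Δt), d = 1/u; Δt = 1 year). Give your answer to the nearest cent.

CRR parameters: u = e^(σ√Δt) = e^(0.35·√1) = 1.4191, d = 1/u = 0.7047
Per-period rate: rΔt = 0.09·1 = 0.09, so R = e^0.09 = 1.0942
Risk-neutral probability p = (e^0.09 − 0.7047)/(1.4191 − 0.7047) = 0.3895/0.7144 = 0.5452
Terminal stock prices: S_uu = 201.4, S_ud = 100, S_dd = 49.66
Terminal payoffs (K − S): max(-121.4, 0) = 0, max(-20, 0) = 0, max(30.34, 0) = 30.34
Node u (S = 141.9): V_u = e^(−0.09)·[0.5452·0.0000 + 0.4548·0.0000] = 0.0000
Node d (S = 70.47): V_d = e^(−0.09)·[0.5452·0.0000 + 0.4548·30.3415] = 12.6114
Node 0 (S = 100): V_0 = e^(−0.09)·[0.5452·0.0000 + 0.4548·12.6114] = 5.2419

$5.24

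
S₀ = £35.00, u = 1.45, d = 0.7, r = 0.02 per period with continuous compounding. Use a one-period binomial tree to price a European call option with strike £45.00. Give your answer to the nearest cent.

£2.41

Risk-neutral probability p = (e^0.02 − 0.7)/(1.45 − 0.7) = 0.3202/0.7500 = 0.4269
Terminal stock prices: S_u = 50.75, S_d = 24.5
Terminal payoffs (S − K): max(5.75, 0) = 5.75, max(-20.5, 0) = 0
Node 0 (S = 35): V_0 = e^(−0.02)·[0.4269·5.7500 + 0.5731·0.0000] = 2.4063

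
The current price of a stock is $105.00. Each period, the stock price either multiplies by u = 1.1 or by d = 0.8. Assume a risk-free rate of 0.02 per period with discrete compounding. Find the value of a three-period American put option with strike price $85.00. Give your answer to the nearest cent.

$2.31

Risk-neutral probability p = (1 + 0.02 − 0.8)/(1.1 − 0.8) = 0.2200/0.3000 = 0.7333
Terminal stock prices: S_uuu = 139.8, S_uud = 101.6, S_udd = 73.92, S_ddd = 53.76
Terminal payoffs (K − S): max(-54.76, 0) = 0, max(-16.64, 0) = 0, max(11.08, 0) = 11.08, max(31.24, 0) = 31.24
Node uu (S = 127.1): continuation = 1/1.02·[0.7333·0.0000 + 0.2667·0.0000] = 0.0000; exercise value = 0.0000 ≤ continuation, so V_uu = 0.0000
Node ud (S = 92.4): continuation = 1/1.02·[0.7333·0.0000 + 0.2667·11.0800] = 2.8967; exercise value = 0.0000 ≤ continuation, so V_ud = 2.8967
Node dd (S = 67.2): continuation = 1/1.02·[0.7333·11.0800 + 0.2667·31.2400] = 16.1333; exercise value = 17.8000 > continuation, so V_dd = 17.8000 (exercise)
Node u (S = 115.5): continuation = 1/1.02·[0.7333·0.0000 + 0.2667·2.8967] = 0.7573; exercise value = 0.0000 ≤ continuation, so V_u = 0.7573
Node d (S = 84): continuation = 1/1.02·[0.7333·2.8967 + 0.2667·17.8000] = 6.7362; exercise value = 1.0000 ≤ continuation, so V_d = 6.7362
Node 0 (S = 105): continuation = 1/1.02·[0.7333·0.7573 + 0.2667·6.7362] = 2.3056; exercise value = 0.0000 ≤ continuation, so V_0 = 2.3056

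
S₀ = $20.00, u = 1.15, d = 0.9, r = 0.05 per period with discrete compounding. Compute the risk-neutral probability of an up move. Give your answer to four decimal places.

Risk-neutral probability p = (1 + 0.05 − 0.9)/(1.15 − 0.9) = 0.1500/0.2500 = 0.6000

p = 0.6000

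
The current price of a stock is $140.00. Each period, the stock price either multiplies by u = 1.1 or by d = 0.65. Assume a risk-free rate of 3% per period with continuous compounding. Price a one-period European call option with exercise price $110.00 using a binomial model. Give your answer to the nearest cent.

Risk-neutral probability p = (e^0.03 − 0.65)/(1.1 − 0.65) = 0.3805/0.4500 = 0.8455
Terminal stock prices: S_u = 154, S_d = 91
Terminal payoffs (S − K): max(44, 0) = 44, max(-19, 0) = 0
Node 0 (S = 140): V_0 = e^(−0.03)·[0.8455·44.0000 + 0.1545·0.0000] = 36.1006

$36.10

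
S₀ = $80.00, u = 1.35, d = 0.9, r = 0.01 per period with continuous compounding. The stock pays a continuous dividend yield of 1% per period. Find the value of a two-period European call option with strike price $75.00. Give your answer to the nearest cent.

$10.95

Per-period risk-free factor R = e^0.01 = 1.0101; dividend-adjusted growth = e^(0.01−0.01) = 1.0000.
Risk-neutral probability p = (1.0000 − 0.9)/(1.35 − 0.9) = 0.1000/0.4500 = 0.2222
Terminal stock prices: S_uu = 145.8, S_ud = 97.2, S_dd = 64.8
Terminal payoffs (S − K): max(70.8, 0) = 70.8, max(22.2, 0) = 22.2, max(-10.2, 0) = 0
Node u (S = 108): V_u = e^(−0.01)·[0.2222·70.8000 + 0.7778·22.2000] = 32.6716
Node d (S = 72): V_d = e^(−0.01)·[0.2222·22.2000 + 0.7778·0.0000] = 4.8842
Node 0 (S = 80): V_0 = e^(−0.01)·[0.2222·32.6716 + 0.7778·4.8842] = 10.9492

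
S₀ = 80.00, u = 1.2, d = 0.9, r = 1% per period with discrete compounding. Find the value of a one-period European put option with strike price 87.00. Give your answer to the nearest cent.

Risk-neutral probability p = (1 + 0.01 − 0.9)/(1.2 − 0.9) = 0.1100/0.3000 = 0.3667
Terminal stock prices: S_u = 96, S_d = 72
Terminal payoffs (K − S): max(-9, 0) = 0, max(15, 0) = 15
Node 0 (S = 80): V_0 = 1/1.01·[0.3667·0.0000 + 0.6333·15.0000] = 9.4059

9.41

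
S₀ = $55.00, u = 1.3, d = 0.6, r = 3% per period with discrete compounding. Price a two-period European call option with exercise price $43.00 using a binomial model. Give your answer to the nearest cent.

Risk-neutral probability p = (1 + 0.03 − 0.6)/(1.3 − 0.6) = 0.4300/0.7000 = 0.6143
Terminal stock prices: S_uu = 92.95, S_ud = 42.9, S_dd = 19.8
Terminal payoffs (S − K): max(49.95, 0) = 49.95, max(-0.1, 0) = 0, max(-23.2, 0) = 0
Node u (S = 71.5): V_u = 1/1.03·[0.6143·49.9500 + 0.3857·0.0000] = 29.7899
Node d (S = 33): V_d = 1/1.03·[0.6143·0.0000 + 0.3857·0.0000] = 0.0000
Node 0 (S = 55): V_0 = 1/1.03·[0.6143·29.7899 + 0.3857·0.0000] = 17.7665

$17.77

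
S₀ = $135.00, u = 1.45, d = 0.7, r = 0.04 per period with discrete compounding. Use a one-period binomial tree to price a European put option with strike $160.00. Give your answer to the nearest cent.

Risk-neutral probability p = (1 + 0.04 − 0.7)/(1.45 − 0.7) = 0.3400/0.7500 = 0.4533
Terminal stock prices: S_u = 195.8, S_d = 94.5
Terminal payoffs (K − S): max(-35.75, 0) = 0, max(65.5, 0) = 65.5
Node 0 (S = 135): V_0 = 1/1.04·[0.4533·0.0000 + 0.5467·65.5000] = 34.4295

$34.43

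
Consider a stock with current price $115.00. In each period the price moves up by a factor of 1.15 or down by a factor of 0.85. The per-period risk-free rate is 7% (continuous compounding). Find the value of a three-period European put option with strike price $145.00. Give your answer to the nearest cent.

Risk-neutral probability p = (e^0.07 − 0.85)/(1.15 − 0.85) = 0.2225/0.3000 = 0.7417
Terminal stock prices: S_uuu = 174.9, S_uud = 129.3, S_udd = 95.55, S_ddd = 70.62
Terminal payoffs (K − S): max(-29.9, 0) = 0, max(15.73, 0) = 15.73, max(49.45, 0) = 49.45, max(74.38, 0) = 74.38
Node uu (S = 152.1): V_uu = e^(−0.07)·[0.7417·0.0000 + 0.2583·15.7256] = 3.7874
Node ud (S = 112.4): V_ud = e^(−0.07)·[0.7417·15.7256 + 0.2583·49.4494] = 22.7846
Node dd (S = 83.09): V_dd = e^(−0.07)·[0.7417·49.4494 + 0.2583·74.3756] = 52.1096
Node u (S = 132.2): V_u = e^(−0.07)·[0.7417·3.7874 + 0.2583·22.7846] = 8.1067
Node d (S = 97.75): V_d = e^(−0.07)·[0.7417·22.7846 + 0.2583·52.1096] = 28.3069
Node 0 (S = 115): V_0 = e^(−0.07)·[0.7417·8.1067 + 0.2583·28.3069] = 12.4237

$12.42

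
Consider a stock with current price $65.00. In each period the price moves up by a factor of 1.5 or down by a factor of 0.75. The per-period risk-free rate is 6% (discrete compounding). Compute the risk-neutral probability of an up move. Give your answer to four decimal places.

p = 0.4133

Risk-neutral probability p = (1 + 0.06 − 0.75)/(1.5 − 0.75) = 0.3100/0.7500 = 0.4133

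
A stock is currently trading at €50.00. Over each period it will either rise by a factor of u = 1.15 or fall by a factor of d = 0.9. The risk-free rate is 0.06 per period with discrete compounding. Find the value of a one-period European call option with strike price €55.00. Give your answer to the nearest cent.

€1.51

Risk-neutral probability p = (1 + 0.06 − 0.9)/(1.15 − 0.9) = 0.1600/0.2500 = 0.6400
Terminal stock prices: S_u = 57.5, S_d = 45
Terminal payoffs (S − K): max(2.5, 0) = 2.5, max(-10, 0) = 0
Node 0 (S = 50): V_0 = 1/1.06·[0.6400·2.5000 + 0.3600·0.0000] = 1.5094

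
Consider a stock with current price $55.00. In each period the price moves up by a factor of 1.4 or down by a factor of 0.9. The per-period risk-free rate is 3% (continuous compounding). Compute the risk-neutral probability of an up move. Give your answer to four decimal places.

Risk-neutral probability p = (e^0.03 − 0.9)/(1.4 − 0.9) = 0.1305/0.5000 = 0.2609

p = 0.2609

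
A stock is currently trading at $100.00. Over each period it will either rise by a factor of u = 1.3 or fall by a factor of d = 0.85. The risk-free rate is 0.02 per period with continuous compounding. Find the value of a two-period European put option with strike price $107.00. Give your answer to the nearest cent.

Risk-neutral probability p = (e^0.02 − 0.85)/(1.3 − 0.85) = 0.1702/0.4500 = 0.3782
Terminal stock prices: S_uu = 169, S_ud = 110.5, S_dd = 72.25
Terminal payoffs (K − S): max(-62, 0) = 0, max(-3.5, 0) = 0, max(34.75, 0) = 34.75
Node u (S = 130): V_u = e^(−0.02)·[0.3782·0.0000 + 0.6218·0.0000] = 0.0000
Node d (S = 85): V_d = e^(−0.02)·[0.3782·0.0000 + 0.6218·34.7500] = 21.1788
Node 0 (S = 100): V_0 = e^(−0.02)·[0.3782·0.0000 + 0.6218·21.1788] = 12.9077

$12.91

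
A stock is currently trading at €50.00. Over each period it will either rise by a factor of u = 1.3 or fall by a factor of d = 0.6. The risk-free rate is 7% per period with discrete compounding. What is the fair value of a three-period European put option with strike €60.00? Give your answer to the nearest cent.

Risk-neutral probability p = (1 + 0.07 − 0.6)/(1.3 − 0.6) = 0.4700/0.7000 = 0.6714
Terminal stock prices: S_uuu = 109.9, S_uud = 50.7, S_udd = 23.4, S_ddd = 10.8
Terminal payoffs (K − S): max(-49.85, 0) = 0, max(9.3, 0) = 9.3, max(36.6, 0) = 36.6, max(49.2, 0) = 49.2
Node uu (S = 84.5): V_uu = 1/1.07·[0.6714·0.0000 + 0.3286·9.3000] = 2.8558
Node ud (S = 39): V_ud = 1/1.07·[0.6714·9.3000 + 0.3286·36.6000] = 17.0748
Node dd (S = 18): V_dd = 1/1.07·[0.6714·36.6000 + 0.3286·49.2000] = 38.0748
Node u (S = 65): V_u = 1/1.07·[0.6714·2.8558 + 0.3286·17.0748] = 7.0353
Node d (S = 30): V_d = 1/1.07·[0.6714·17.0748 + 0.3286·38.0748] = 22.4063
Node 0 (S = 50): V_0 = 1/1.07·[0.6714·7.0353 + 0.3286·22.4063] = 11.2951

€11.30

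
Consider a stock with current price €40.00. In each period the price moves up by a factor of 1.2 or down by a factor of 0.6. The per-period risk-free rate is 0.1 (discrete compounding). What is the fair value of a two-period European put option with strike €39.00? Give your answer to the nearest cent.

€2.91

Risk-neutral probability p = (1 + 0.1 − 0.6)/(1.2 − 0.6) = 0.5000/0.6000 = 0.8333
Terminal stock prices: S_uu = 57.6, S_ud = 28.8, S_dd = 14.4
Terminal payoffs (K − S): max(-18.6, 0) = 0, max(10.2, 0) = 10.2, max(24.6, 0) = 24.6
Node u (S = 48): V_u = 1/1.1·[0.8333·0.0000 + 0.1667·10.2000] = 1.5455
Node d (S = 24): V_d = 1/1.1·[0.8333·10.2000 + 0.1667·24.6000] = 11.4545
Node 0 (S = 40): V_0 = 1/1.1·[0.8333·1.5455 + 0.1667·11.4545] = 2.9063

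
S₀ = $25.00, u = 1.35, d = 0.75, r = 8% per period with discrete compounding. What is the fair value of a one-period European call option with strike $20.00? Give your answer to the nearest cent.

Risk-neutral probability p = (1 + 0.08 − 0.75)/(1.35 − 0.75) = 0.3300/0.6000 = 0.5500
Terminal stock prices: S_u = 33.75, S_d = 18.75
Terminal payoffs (S − K): max(13.75, 0) = 13.75, max(-1.25, 0) = 0
Node 0 (S = 25): V_0 = 1/1.08·[0.5500·13.7500 + 0.4500·0.0000] = 7.0023

$7.00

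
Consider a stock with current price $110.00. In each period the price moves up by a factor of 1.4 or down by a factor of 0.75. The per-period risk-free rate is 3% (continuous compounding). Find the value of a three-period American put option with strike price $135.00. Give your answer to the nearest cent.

$35.13

Risk-neutral probability p = (e^0.03 − 0.75)/(1.4 − 0.75) = 0.2805/0.6500 = 0.4315
Terminal stock prices: S_uuu = 301.8, S_uud = 161.7, S_udd = 86.62, S_ddd = 46.41
Terminal payoffs (K − S): max(-166.8, 0) = 0, max(-26.7, 0) = 0, max(48.38, 0) = 48.38, max(88.59, 0) = 88.59
Node uu (S = 215.6): continuation = e^(−0.03)·[0.4315·0.0000 + 0.5685·0.0000] = 0.0000; exercise value = 0.0000 ≤ continuation, so V_uu = 0.0000
Node ud (S = 115.5): continuation = e^(−0.03)·[0.4315·0.0000 + 0.5685·48.3750] = 26.6899; exercise value = 19.5000 ≤ continuation, so V_ud = 26.6899
Node dd (S = 61.88): continuation = e^(−0.03)·[0.4315·48.3750 + 0.5685·88.5938] = 69.1351; exercise value = 73.1250 > continuation, so V_dd = 73.1250 (exercise)
Node u (S = 154): continuation = e^(−0.03)·[0.4315·0.0000 + 0.5685·26.6899] = 14.7256; exercise value = 0.0000 ≤ continuation, so V_u = 14.7256
Node d (S = 82.5): continuation = e^(−0.03)·[0.4315·26.6899 + 0.5685·73.1250] = 51.5207; exercise value = 52.5000 > continuation, so V_d = 52.5000 (exercise)
Node 0 (S = 110): continuation = e^(−0.03)·[0.4315·14.7256 + 0.5685·52.5000] = 35.1316; exercise value = 25.0000 ≤ continuation, so V_0 = 35.1316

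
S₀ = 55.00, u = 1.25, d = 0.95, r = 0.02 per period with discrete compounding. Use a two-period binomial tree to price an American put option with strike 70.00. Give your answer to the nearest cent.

Risk-neutral probability p = (1 + 0.02 − 0.95)/(1.25 − 0.95) = 0.0700/0.3000 = 0.2333
Terminal stock prices: S_uu = 85.94, S_ud = 65.31, S_dd = 49.64
Terminal payoffs (K − S): max(-15.94, 0) = 0, max(4.688, 0) = 4.688, max(20.36, 0) = 20.36
Node u (S = 68.75): continuation = 1/1.02·[0.2333·0.0000 + 0.7667·4.6875] = 3.5233; exercise value = 1.2500 ≤ continuation, so V_u = 3.5233
Node d (S = 52.25): continuation = 1/1.02·[0.2333·4.6875 + 0.7667·20.3625] = 16.3775; exercise value = 17.7500 > continuation, so V_d = 17.7500 (exercise)
Node 0 (S = 55): continuation = 1/1.02·[0.2333·3.5233 + 0.7667·17.7500] = 14.1475; exercise value = 15.0000 > continuation, so V_0 = 15.0000 (exercise)

15.00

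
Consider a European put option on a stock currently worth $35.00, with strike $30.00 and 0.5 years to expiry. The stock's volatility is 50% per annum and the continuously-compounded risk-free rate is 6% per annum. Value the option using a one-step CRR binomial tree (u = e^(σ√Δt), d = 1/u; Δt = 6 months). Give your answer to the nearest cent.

$2.87

CRR parameters: u = e^(σ√Δt) = e^(0.5·√0.5) = 1.4241, d = 1/u = 0.7022
Per-period rate: rΔt = 0.06·0.5 = 0.03, so R = e^0.03 = 1.0305
Risk-neutral probability p = (e^0.03 − 0.7022)/(1.4241 − 0.7022) = 0.3283/0.7219 = 0.4547
Terminal stock prices: S_u = 49.84, S_d = 24.58
Terminal payoffs (K − S): max(-19.84, 0) = 0, max(5.423, 0) = 5.423
Node 0 (S = 35): V_0 = e^(−0.03)·[0.4547·0.0000 + 0.5453·5.4234] = 2.8699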